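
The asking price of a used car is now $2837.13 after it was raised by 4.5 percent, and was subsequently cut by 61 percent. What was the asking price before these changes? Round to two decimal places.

The overall multiplier applied was 1.045 × 0.39 = 0.40755.
So the original asking price was $2837.13 ÷ 0.40755 ≈ $6961.43.

$6961.43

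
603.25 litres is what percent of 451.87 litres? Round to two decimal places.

603.25 litres ÷ 451.87 litres ≈ 133.50%.

133.50%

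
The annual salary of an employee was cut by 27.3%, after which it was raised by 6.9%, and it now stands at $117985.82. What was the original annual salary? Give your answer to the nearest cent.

$151816.05

The overall multiplier applied was 0.727 × 1.069 = 0.777163.
So the original annual salary was $117985.82 ÷ 0.777163 ≈ $151816.05.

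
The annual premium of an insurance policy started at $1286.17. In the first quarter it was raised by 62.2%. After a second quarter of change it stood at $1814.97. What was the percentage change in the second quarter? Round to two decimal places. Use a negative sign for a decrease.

-13.00%

After the first quarter: $1286.17 × 1.622 = $2086.16774.
Second-quarter multiplier: $1814.97 ÷ $2086.16774 ≈ 0.870002.
That is a change of -13.00%.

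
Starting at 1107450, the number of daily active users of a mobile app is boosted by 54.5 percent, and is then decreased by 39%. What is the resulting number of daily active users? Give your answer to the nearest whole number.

Apply the 54.5% increase: 1107450 × 1.545 = 1711010.25.
Apply the 39% decrease: 1711010.25 × 0.61 = 1043716.2525 ≈ 1043716.

1043716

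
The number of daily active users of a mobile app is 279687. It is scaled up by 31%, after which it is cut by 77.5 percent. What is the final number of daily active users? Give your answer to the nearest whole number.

82438

Each change multiplies by a factor: 1.31 × 0.225 = 0.29475.
279687 × 0.29475 = 82437.74325 ≈ 82438.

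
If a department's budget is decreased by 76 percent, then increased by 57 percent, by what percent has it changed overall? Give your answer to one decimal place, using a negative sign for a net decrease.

The combined multiplier is 0.24 × 1.57 = 0.3768.
That corresponds to a decrease of 62.3%.

-62.3%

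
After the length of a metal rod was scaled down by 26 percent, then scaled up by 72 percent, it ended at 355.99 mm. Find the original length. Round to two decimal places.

279.69 mm

The overall multiplier applied was 0.74 × 1.72 = 1.2728.
So the original length was 355.99 ÷ 1.2728 ≈ 279.69 mm.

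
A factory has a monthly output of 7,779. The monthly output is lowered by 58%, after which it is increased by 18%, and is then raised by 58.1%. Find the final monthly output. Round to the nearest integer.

6,095

Apply the 58% decrease: 7,779 × 0.42 = 3267.18.
Apply the 18% increase: 3267.18 × 1.18 = 3855.2724.
Apply the 58.1% increase: 3855.2724 × 1.581 = 6095.1856644 ≈ 6,095.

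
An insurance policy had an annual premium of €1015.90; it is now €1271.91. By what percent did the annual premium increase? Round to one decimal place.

25.2%

Change: €1271.91 − €1015.90 = €256.01.
Relative to the original: €256.01 ÷ €1015.90 ≈ 25.2%.
So the annual premium increased by 25.2%.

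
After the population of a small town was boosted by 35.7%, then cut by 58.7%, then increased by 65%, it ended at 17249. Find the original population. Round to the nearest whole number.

18653

Undoing the 65% increase: 17249 ÷ 1.65 ≈ 10453.939394.
Undoing the 58.7% decrease: 10453.939394 ÷ 0.413 ≈ 25312.201923.
Undoing the 35.7% increase: 25312.201923 ÷ 1.357 ≈ 18653.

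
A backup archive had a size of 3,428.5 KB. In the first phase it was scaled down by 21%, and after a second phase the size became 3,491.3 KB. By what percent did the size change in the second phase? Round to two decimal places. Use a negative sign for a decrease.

28.90%

After the first phase: 3,428.5 × 0.79 = 2708.515.
Second-phase multiplier: 3,491.3 ÷ 2708.515 ≈ 1.289009.
That is a change of 28.90%.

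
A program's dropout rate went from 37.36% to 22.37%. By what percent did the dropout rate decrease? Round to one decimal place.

The change is 22.37 − 37.36 = -14.99 percentage points.
Relative to the original 37.36%, that is -14.99 ÷ 37.36 ≈ -40.1%.
So the dropout rate fell by 40.1%.

40.1%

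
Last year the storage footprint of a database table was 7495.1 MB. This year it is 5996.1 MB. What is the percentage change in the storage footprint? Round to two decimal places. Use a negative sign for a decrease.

-20.00%

Change: 5996.1 − 7495.1 = -1499.0.
Relative to the original: -1499.0 ÷ 7495.1 ≈ -20.00%.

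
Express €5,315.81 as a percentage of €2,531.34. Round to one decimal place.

210.0%

€5,315.81 ÷ €2,531.34 ≈ 210.0%.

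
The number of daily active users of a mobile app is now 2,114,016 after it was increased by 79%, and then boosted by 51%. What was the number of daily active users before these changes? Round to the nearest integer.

782,129

The overall multiplier applied was 1.79 × 1.51 = 2.7029.
So the original number of daily active users was 2,114,016 ÷ 2.7029 ≈ 782,129.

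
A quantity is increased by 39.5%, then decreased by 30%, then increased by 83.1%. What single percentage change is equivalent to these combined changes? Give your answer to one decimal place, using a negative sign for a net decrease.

A 39.5% increase multiplies by 1.395.
Then a 30% decrease: 1.395 × 0.7 = 0.9765.
Then an 83.1% increase: 0.9765 × 1.831 = 1.7879715.
Overall factor 1.7879715, i.e. 78.8%.

78.8%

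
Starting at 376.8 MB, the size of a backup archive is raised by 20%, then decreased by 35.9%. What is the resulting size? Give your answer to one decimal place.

289.8 MB

Apply the 20% increase: 376.8 × 1.2 = 452.16.
Apply the 35.9% decrease: 452.16 × 0.641 = 289.83456 ≈ 289.8.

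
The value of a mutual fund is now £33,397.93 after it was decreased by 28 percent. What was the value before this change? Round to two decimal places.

£46,386.01

The overall multiplier applied was 0.72.
So the original value was £33,397.93 ÷ 0.72 ≈ £46,386.01.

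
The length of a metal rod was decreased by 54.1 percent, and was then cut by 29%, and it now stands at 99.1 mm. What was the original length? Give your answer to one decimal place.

304.1 mm

The overall multiplier applied was 0.459 × 0.71 = 0.32589.
So the original length was 99.1 ÷ 0.32589 ≈ 304.1 mm.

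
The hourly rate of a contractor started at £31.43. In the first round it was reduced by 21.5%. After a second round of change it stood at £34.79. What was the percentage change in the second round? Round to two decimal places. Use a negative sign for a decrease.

After the first round: £31.43 × 0.785 = £24.67255.
Second-round multiplier: £34.79 ÷ £24.67255 ≈ 1.410069.
That is a change of 41.01%.

41.01%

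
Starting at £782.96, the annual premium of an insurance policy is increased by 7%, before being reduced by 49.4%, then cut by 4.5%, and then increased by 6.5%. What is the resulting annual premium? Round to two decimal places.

£431.15

7% increase: £782.96 × 1.07 = £837.7672.
49.4% decrease: £837.7672 × 0.506 = £423.9102032.
After the 4.5% decrease: £423.9102032 × 0.955 = £404.834244056.
Apply the 6.5% increase: £404.834244056 × 1.065 = £431.14846991964 ≈ £431.15.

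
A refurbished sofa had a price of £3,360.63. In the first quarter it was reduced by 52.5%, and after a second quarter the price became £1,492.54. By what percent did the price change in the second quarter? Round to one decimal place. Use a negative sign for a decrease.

After the first quarter: £3,360.63 × 0.475 = £1596.29925.
Second-quarter multiplier: £1,492.54 ÷ £1596.29925 ≈ 0.935.
That is a change of -6.5%.

-6.5%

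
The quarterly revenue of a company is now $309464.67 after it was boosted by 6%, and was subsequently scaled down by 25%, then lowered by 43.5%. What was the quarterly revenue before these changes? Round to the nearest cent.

Undoing the 43.5% decrease: $309464.67 ÷ 0.565 ≈ $547725.079646.
Undoing the 25% decrease: $547725.079646 ÷ 0.75 ≈ $730300.106195.
Undoing the 6% increase: $730300.106195 ÷ 1.06 ≈ $688962.36.

$688962.36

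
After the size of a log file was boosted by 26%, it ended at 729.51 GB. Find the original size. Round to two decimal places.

578.98 GB

The overall multiplier applied was 1.26.
So the original size was 729.51 ÷ 1.26 ≈ 578.98 GB.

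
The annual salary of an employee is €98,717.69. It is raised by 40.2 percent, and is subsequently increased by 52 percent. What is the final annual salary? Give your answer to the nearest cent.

Each change multiplies by a factor: 1.402 × 1.52 = 2.13104.
€98,717.69 × 2.13104 = €210371.3460976 ≈ €210,371.35.

€210,371.35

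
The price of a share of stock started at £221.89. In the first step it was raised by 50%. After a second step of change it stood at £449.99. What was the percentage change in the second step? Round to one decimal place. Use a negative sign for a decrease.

35.2%

After the first step: £221.89 × 1.5 = £332.835.
Second-step multiplier: £449.99 ÷ £332.835 ≈ 1.35199.
That is a change of 35.2%.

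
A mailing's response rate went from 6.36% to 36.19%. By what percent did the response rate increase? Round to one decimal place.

The change is 36.19 − 6.36 = 29.83 percentage points.
Relative to the original 6.36%, that is 29.83 ÷ 6.36 ≈ 469.0%.
So the response rate rose by 469.0%.

469.0%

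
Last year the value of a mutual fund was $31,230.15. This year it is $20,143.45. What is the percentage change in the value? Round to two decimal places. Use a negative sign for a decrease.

-35.50%

Change: $20,143.45 − $31,230.15 = -$11,086.70.
Relative to the original: -$11,086.70 ÷ $31,230.15 ≈ -35.50%.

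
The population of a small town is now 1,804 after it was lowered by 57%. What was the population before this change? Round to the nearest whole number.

4,195

The overall multiplier applied was 0.43.
So the original population was 1,804 ÷ 0.43 ≈ 4,195.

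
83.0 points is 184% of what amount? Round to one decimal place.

45.1 points

83.0 points ÷ 1.84 ≈ 45.1 points.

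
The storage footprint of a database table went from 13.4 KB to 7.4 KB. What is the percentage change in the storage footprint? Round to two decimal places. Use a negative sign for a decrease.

-44.78%

Change: 7.4 − 13.4 = -6.0.
Relative to the original: -6.0 ÷ 13.4 ≈ -44.78%.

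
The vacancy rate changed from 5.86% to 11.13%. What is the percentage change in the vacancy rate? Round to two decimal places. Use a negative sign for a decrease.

The change is 11.13 − 5.86 = 5.27 percentage points.
Relative to the original 5.86%, that is 5.27 ÷ 5.86 ≈ 89.93%.

89.93%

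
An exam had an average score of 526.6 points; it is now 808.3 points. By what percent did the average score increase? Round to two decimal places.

53.49%

Change: 808.3 − 526.6 = 281.7.
Relative to the original: 281.7 ÷ 526.6 ≈ 53.49%.
So the average score increased by 53.49%.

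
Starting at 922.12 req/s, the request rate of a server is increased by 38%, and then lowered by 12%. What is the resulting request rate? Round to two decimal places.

Each change multiplies by a factor: 1.38 × 0.88 = 1.2144.
922.12 × 1.2144 = 1119.822528 ≈ 1119.82.

1119.82 req/s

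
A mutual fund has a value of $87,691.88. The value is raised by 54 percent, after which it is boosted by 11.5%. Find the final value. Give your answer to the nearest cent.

Apply the 54% increase: $87,691.88 × 1.54 = $135045.4952.
11.5% increase: $135045.4952 × 1.115 = $150575.727148 ≈ $150,575.73.

$150,575.73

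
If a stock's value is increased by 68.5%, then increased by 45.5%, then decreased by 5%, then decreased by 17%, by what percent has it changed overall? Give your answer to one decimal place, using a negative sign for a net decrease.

93.3%

The combined multiplier is 1.685 × 1.455 × 0.95 × 0.83 = 1.9331457375.
That corresponds to an increase of 93.3%.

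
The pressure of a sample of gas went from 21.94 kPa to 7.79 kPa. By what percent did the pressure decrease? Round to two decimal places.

64.49%

Change: 7.79 − 21.94 = -14.15.
Relative to the original: -14.15 ÷ 21.94 ≈ -64.49%.
So the pressure decreased by 64.49%.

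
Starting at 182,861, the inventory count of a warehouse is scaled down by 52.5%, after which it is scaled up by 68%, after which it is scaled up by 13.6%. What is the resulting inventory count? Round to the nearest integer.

Apply the 52.5% decrease: 182,861 × 0.475 = 86858.975.
Apply the 68% increase: 86858.975 × 1.68 = 145923.078.
After the 13.6% increase: 145923.078 × 1.136 = 165768.616608 ≈ 165,769.

165,769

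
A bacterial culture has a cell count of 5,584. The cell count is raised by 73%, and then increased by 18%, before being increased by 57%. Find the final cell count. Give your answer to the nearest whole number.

17,897

Each change multiplies by a factor: 1.73 × 1.18 × 1.57 = 3.204998.
5,584 × 3.204998 = 17896.708832 ≈ 17,897.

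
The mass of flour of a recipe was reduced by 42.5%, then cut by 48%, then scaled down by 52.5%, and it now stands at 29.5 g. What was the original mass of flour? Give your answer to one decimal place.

The overall multiplier applied was 0.575 × 0.52 × 0.475 = 0.142025.
So the original mass of flour was 29.5 ÷ 0.142025 ≈ 207.7 g.

207.7 g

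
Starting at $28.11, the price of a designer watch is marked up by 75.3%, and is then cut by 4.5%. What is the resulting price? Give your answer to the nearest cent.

Each change multiplies by a factor: 1.753 × 0.955 = 1.674115.
$28.11 × 1.674115 = $47.05937265 ≈ $47.06.

$47.06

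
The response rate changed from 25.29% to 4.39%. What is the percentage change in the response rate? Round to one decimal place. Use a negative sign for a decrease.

-82.6%

The change is 4.39 − 25.29 = -20.90 percentage points.
Relative to the original 25.29%, that is -20.90 ÷ 25.29 ≈ -82.6%.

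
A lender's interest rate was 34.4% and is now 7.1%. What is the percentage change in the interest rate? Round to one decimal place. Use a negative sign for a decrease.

-79.4%

The change is 7.1 − 34.4 = -27.3 percentage points.
Relative to the original 34.4%, that is -27.3 ÷ 34.4 ≈ -79.4%.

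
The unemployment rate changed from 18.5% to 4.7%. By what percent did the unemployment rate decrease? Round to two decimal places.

74.59%

The change is 4.7 − 18.5 = -13.8 percentage points.
Relative to the original 18.5%, that is -13.8 ÷ 18.5 ≈ -74.59%.
So the unemployment rate fell by 74.59%.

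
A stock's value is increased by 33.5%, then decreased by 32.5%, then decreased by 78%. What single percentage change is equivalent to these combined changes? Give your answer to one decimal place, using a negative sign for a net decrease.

The combined multiplier is 1.335 × 0.675 × 0.22 = 0.1982475.
That corresponds to a decrease of 80.2%.

-80.2%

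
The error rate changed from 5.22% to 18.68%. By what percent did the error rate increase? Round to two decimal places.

257.85%

The change is 18.68 − 5.22 = 13.46 percentage points.
Relative to the original 5.22%, that is 13.46 ÷ 5.22 ≈ 257.85%.
So the error rate rose by 257.85%.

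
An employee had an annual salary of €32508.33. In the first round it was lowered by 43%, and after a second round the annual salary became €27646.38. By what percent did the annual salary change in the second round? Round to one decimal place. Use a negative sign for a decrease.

After the first round: €32508.33 × 0.57 = €18529.7481.
Second-round multiplier: €27646.38 ÷ €18529.7481 ≈ 1.492.
That is a change of 49.2%.

49.2%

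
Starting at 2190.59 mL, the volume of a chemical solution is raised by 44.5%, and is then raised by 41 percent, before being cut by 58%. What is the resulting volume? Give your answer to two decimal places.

Apply the 44.5% increase: 2190.59 × 1.445 = 3165.40255.
Apply the 41% increase: 3165.40255 × 1.41 = 4463.2175955.
Apply the 58% decrease: 4463.2175955 × 0.42 = 1874.55139011 ≈ 1874.55.

1874.55 mL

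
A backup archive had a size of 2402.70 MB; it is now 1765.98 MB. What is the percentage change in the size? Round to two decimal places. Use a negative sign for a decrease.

-26.50%

Change: 1765.98 − 2402.70 = -636.72.
Relative to the original: -636.72 ÷ 2402.70 ≈ -26.50%.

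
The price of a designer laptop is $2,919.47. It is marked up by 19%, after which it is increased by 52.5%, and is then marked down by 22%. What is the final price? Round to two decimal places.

$4,132.52

After the 19% increase: $2,919.47 × 1.19 = $3474.1693.
Apply the 52.5% increase: $3474.1693 × 1.525 = $5298.1081825.
After the 22% decrease: $5298.1081825 × 0.78 = $4132.52438235 ≈ $4,132.52.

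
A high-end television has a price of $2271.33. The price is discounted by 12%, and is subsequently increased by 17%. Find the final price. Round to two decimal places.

$2338.56

Each change multiplies by a factor: 0.88 × 1.17 = 1.0296.
$2271.33 × 1.0296 = $2338.561368 ≈ $2338.56.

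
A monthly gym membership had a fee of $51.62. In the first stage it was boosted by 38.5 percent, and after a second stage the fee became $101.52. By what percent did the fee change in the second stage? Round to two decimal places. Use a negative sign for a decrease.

42.00%

After the first stage: $51.62 × 1.385 = $71.4937.
Second-stage multiplier: $101.52 ÷ $71.4937 ≈ 1.419985.
That is a change of 42.00%.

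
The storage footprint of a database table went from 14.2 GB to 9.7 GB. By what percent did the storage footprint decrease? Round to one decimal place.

31.7%

Change: 9.7 − 14.2 = -4.5.
Relative to the original: -4.5 ÷ 14.2 ≈ -31.7%.
So the storage footprint decreased by 31.7%.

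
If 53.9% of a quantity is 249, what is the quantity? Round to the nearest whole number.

249 ÷ 0.539 ≈ 462.

462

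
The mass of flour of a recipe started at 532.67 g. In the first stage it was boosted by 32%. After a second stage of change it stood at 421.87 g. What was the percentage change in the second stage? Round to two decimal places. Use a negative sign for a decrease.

After the first stage: 532.67 × 1.32 = 703.1244.
Second-stage multiplier: 421.87 ÷ 703.1244 ≈ 0.599993.
That is a change of -40.00%.

-40.00%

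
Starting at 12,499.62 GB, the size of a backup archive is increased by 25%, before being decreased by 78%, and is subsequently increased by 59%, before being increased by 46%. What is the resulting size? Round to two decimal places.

25% increase: 12,499.62 × 1.25 = 15624.525.
After the 78% decrease: 15624.525 × 0.22 = 3437.3955.
59% increase: 3437.3955 × 1.59 = 5465.458845.
Apply the 46% increase: 5465.458845 × 1.46 = 7979.5699137 ≈ 7,979.57.

7,979.57 GB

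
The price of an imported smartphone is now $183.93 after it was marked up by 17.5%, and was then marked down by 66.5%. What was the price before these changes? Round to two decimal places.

$467.27

Undoing the 66.5% decrease: $183.93 ÷ 0.335 ≈ $549.044776.
Undoing the 17.5% increase: $549.044776 ÷ 1.175 ≈ $467.27.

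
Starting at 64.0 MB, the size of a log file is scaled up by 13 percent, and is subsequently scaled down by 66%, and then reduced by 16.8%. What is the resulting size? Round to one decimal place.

20.5 MB

After the 13% increase: 64.0 × 1.13 = 72.32.
After the 66% decrease: 72.32 × 0.34 = 24.5888.
After the 16.8% decrease: 24.5888 × 0.832 = 20.4578816 ≈ 20.5.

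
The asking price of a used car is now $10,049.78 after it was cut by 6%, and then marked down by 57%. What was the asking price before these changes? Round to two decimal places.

Undoing the 57% decrease: $10,049.78 ÷ 0.43 ≈ $23371.581395.
Undoing the 6% decrease: $23371.581395 ÷ 0.94 ≈ $24,863.38.

$24,863.38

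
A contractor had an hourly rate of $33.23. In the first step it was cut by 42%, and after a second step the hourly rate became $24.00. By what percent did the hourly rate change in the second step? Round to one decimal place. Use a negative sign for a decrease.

After the first step: $33.23 × 0.58 = $19.2734.
Second-step multiplier: $24.00 ÷ $19.2734 ≈ 1.24524.
That is a change of 24.5%.

24.5%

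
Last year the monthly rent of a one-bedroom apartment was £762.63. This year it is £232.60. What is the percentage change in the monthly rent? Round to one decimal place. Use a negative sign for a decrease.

Change: £232.60 − £762.63 = -£530.03.
Relative to the original: -£530.03 ÷ £762.63 ≈ -69.5%.

-69.5%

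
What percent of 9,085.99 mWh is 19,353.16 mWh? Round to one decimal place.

19,353.16 mWh ÷ 9,085.99 mWh ≈ 213.0%.

213.0%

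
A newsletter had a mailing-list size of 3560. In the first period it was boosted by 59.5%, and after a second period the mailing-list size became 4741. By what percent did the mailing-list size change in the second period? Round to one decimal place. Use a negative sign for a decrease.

After the first period: 3560 × 1.595 = 5678.2.
Second-period multiplier: 4741 ÷ 5678.2 ≈ 0.83495.
That is a change of -16.5%.

-16.5%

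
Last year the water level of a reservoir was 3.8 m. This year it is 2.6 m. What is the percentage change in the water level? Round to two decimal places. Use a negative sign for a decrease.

Change: 2.6 − 3.8 = -1.2.
Relative to the original: -1.2 ÷ 3.8 ≈ -31.58%.

-31.58%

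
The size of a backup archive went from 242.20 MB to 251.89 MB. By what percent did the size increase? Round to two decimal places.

Change: 251.89 − 242.20 = 9.69.
Relative to the original: 9.69 ÷ 242.20 ≈ 4.00%.
So the size increased by 4.00%.

4.00%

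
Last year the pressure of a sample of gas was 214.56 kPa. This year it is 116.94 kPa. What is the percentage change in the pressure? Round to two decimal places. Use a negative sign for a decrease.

Change: 116.94 − 214.56 = -97.62.
Relative to the original: -97.62 ÷ 214.56 ≈ -45.50%.

-45.50%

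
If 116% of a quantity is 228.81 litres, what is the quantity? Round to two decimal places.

197.25 litres

228.81 litres ÷ 1.16 = 197.25 litres.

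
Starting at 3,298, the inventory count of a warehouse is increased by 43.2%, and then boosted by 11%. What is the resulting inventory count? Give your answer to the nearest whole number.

43.2% increase: 3,298 × 1.432 = 4722.736.
11% increase: 4722.736 × 1.11 = 5242.23696 ≈ 5,242.

5,242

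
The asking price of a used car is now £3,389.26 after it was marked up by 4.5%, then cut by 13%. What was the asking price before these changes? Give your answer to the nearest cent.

£3,727.94

The overall multiplier applied was 1.045 × 0.87 = 0.90915.
So the original asking price was £3,389.26 ÷ 0.90915 ≈ £3,727.94.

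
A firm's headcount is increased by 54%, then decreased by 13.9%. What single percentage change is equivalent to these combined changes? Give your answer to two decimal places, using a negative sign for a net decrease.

A 54% increase multiplies by 1.54.
Then a 13.9% decrease: 1.54 × 0.861 = 1.32594.
Overall factor 1.32594, i.e. 32.59%.

32.59%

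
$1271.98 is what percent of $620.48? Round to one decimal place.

205.0%

$1271.98 ÷ $620.48 ≈ 205.0%.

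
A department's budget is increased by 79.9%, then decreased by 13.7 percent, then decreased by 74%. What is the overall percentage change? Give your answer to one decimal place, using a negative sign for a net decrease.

The combined multiplier is 1.799 × 0.863 × 0.26 = 0.40365962.
That corresponds to a decrease of 59.6%.

-59.6%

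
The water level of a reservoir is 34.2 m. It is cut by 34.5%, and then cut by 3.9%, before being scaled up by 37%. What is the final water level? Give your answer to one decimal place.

29.5 m

Each change multiplies by a factor: 0.655 × 0.961 × 1.37 = 0.86235335.
34.2 × 0.86235335 = 29.49248457 ≈ 29.5.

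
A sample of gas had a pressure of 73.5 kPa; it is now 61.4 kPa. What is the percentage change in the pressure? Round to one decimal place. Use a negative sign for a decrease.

Change: 61.4 − 73.5 = -12.1.
Relative to the original: -12.1 ÷ 73.5 ≈ -16.5%.

-16.5%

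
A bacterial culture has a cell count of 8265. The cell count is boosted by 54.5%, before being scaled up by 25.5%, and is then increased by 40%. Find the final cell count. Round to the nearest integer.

22436

After the 54.5% increase: 8265 × 1.545 = 12769.425.
25.5% increase: 12769.425 × 1.255 = 16025.628375.
After the 40% increase: 16025.628375 × 1.4 = 22435.879725 ≈ 22436.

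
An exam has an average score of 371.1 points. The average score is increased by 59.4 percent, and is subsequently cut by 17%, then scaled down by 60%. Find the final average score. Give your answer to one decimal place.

After the 59.4% increase: 371.1 × 1.594 = 591.5334.
Apply the 17% decrease: 591.5334 × 0.83 = 490.972722.
60% decrease: 490.972722 × 0.4 = 196.3890888 ≈ 196.4.

196.4 points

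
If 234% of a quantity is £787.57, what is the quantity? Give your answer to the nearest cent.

£787.57 ÷ 2.34 ≈ £336.57.

£336.57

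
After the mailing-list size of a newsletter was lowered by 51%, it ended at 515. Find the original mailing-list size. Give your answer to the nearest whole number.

1,051

The overall multiplier applied was 0.49.
So the original mailing-list size was 515 ÷ 0.49 ≈ 1,051.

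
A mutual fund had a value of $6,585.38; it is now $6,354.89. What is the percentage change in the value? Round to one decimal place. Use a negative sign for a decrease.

-3.5%

Change: $6,354.89 − $6,585.38 = -$230.49.
Relative to the original: -$230.49 ÷ $6,585.38 ≈ -3.5%.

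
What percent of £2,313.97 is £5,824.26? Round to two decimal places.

251.70%

£5,824.26 ÷ £2,313.97 ≈ 251.70%.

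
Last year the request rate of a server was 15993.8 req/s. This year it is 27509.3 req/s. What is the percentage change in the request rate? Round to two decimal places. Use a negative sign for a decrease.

Change: 27509.3 − 15993.8 = 11515.5.
Relative to the original: 11515.5 ÷ 15993.8 ≈ 72.00%.

72.00%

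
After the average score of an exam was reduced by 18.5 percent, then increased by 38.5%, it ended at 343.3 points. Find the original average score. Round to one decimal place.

Undoing the 38.5% increase: 343.3 ÷ 1.385 ≈ 247.870036.
Undoing the 18.5% decrease: 247.870036 ÷ 0.815 ≈ 304.1 points.

304.1 points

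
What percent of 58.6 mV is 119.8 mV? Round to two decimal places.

204.44%

119.8 mV ÷ 58.6 mV ≈ 204.44%.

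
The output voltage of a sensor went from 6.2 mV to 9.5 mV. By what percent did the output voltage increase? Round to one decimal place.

Change: 9.5 − 6.2 = 3.3.
Relative to the original: 3.3 ÷ 6.2 ≈ 53.2%.
So the output voltage increased by 53.2%.

53.2%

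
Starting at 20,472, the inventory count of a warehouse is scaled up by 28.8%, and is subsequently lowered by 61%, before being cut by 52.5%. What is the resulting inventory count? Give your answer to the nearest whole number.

Apply the 28.8% increase: 20,472 × 1.288 = 26367.936.
Apply the 61% decrease: 26367.936 × 0.39 = 10283.49504.
Apply the 52.5% decrease: 10283.49504 × 0.475 = 4884.660144 ≈ 4,885.

4,885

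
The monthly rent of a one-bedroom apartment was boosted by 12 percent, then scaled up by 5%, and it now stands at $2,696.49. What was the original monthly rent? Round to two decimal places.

$2,292.93

Undoing the 5% increase: $2,696.49 ÷ 1.05 ≈ $2568.085714.
Undoing the 12% increase: $2568.085714 ÷ 1.12 ≈ $2,292.93.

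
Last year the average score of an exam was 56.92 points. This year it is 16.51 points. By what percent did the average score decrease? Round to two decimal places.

Change: 16.51 − 56.92 = -40.41.
Relative to the original: -40.41 ÷ 56.92 ≈ -70.99%.
So the average score decreased by 70.99%.

70.99%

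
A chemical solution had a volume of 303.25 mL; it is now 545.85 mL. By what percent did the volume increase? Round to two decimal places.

Change: 545.85 − 303.25 = 242.60.
Relative to the original: 242.60 ÷ 303.25 = 80.00%.
So the volume increased by 80.00%.

80.00%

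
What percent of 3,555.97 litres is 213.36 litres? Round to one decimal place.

213.36 litres ÷ 3,555.97 litres ≈ 6.0%.

6.0%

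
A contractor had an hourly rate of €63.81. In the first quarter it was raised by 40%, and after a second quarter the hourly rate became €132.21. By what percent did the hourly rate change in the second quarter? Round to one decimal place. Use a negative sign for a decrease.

48.0%

After the first quarter: €63.81 × 1.4 = €89.334.
Second-quarter multiplier: €132.21 ÷ €89.334 ≈ 1.47995.
That is a change of 48.0%.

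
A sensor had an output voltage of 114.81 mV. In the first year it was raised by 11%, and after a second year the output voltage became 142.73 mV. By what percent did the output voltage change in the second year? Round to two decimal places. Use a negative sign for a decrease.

12.00%

After the first year: 114.81 × 1.11 = 127.4391.
Second-year multiplier: 142.73 ÷ 127.4391 ≈ 1.119986.
That is a change of 12.00%.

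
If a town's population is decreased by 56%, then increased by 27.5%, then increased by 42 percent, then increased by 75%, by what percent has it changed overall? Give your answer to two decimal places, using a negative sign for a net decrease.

39.41%

A 56% decrease multiplies by 0.44.
Then a 27.5% increase: 0.44 × 1.275 = 0.561.
Then a 42% increase: 0.561 × 1.42 = 0.79662.
Then a 75% increase: 0.79662 × 1.75 = 1.394085.
Overall factor 1.394085, i.e. 39.41%.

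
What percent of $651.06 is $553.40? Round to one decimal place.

$553.40 ÷ $651.06 ≈ 85.0%.

85.0%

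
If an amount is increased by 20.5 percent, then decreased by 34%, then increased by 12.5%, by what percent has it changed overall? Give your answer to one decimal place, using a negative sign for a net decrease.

-10.5%

The combined multiplier is 1.205 × 0.66 × 1.125 = 0.8947125.
That corresponds to a decrease of 10.5%.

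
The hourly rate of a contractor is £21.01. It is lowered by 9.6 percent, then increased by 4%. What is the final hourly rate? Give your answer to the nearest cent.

Each change multiplies by a factor: 0.904 × 1.04 = 0.94016.
£21.01 × 0.94016 = £19.7527616 ≈ £19.75.

£19.75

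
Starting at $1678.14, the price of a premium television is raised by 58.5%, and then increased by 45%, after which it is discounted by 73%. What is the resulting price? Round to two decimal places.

After the 58.5% increase: $1678.14 × 1.585 = $2659.8519.
45% increase: $2659.8519 × 1.45 = $3856.785255.
After the 73% decrease: $3856.785255 × 0.27 = $1041.33201885 ≈ $1041.33.

$1041.33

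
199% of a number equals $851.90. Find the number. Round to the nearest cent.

$428.09

$851.90 ÷ 1.99 ≈ $428.09.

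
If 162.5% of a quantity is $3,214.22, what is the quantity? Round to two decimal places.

$1,977.98

$3,214.22 ÷ 1.625 ≈ $1,977.98.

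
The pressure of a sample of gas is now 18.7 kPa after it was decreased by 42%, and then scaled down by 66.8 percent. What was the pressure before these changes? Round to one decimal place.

97.1 kPa

Undoing the 66.8% decrease: 18.7 ÷ 0.332 ≈ 56.325301.
Undoing the 42% decrease: 56.325301 ÷ 0.58 ≈ 97.1 kPa.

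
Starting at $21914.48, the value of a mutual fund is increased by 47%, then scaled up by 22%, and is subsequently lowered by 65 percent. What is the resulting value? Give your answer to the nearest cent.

After the 47% increase: $21914.48 × 1.47 = $32214.2856.
Apply the 22% increase: $32214.2856 × 1.22 = $39301.428432.
After the 65% decrease: $39301.428432 × 0.35 = $13755.4999512 ≈ $13755.50.

$13755.50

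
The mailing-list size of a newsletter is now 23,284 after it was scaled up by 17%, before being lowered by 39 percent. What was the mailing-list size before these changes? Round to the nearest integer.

Undoing the 39% decrease: 23,284 ÷ 0.61 ≈ 38170.491803.
Undoing the 17% increase: 38170.491803 ÷ 1.17 ≈ 32,624.

32,624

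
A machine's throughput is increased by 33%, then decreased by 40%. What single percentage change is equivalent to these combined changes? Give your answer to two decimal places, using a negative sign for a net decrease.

A 33% increase multiplies by 1.33.
Then a 40% decrease: 1.33 × 0.6 = 0.798.
Overall factor 0.798, i.e. -20.20%.

-20.20%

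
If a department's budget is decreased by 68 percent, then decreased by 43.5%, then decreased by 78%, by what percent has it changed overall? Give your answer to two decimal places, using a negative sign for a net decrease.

The combined multiplier is 0.32 × 0.565 × 0.22 = 0.039776.
That corresponds to a decrease of 96.02%.

-96.02%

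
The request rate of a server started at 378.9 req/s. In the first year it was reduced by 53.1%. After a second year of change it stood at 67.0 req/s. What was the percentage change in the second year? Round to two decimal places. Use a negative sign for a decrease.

-62.30%

After the first year: 378.9 × 0.469 = 177.7041.
Second-year multiplier: 67.0 ÷ 177.7041 ≈ 0.377031.
That is a change of -62.30%.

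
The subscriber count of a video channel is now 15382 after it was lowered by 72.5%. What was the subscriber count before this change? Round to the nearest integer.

55935

The overall multiplier applied was 0.275.
So the original subscriber count was 15382 ÷ 0.275 ≈ 55935.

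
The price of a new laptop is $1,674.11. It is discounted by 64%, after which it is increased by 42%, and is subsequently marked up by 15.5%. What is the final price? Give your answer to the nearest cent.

$988.45

Each change multiplies by a factor: 0.36 × 1.42 × 1.155 = 0.590436.
$1,674.11 × 0.590436 = $988.45481196 ≈ $988.45.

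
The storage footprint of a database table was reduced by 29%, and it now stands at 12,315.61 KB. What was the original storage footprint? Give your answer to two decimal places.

The overall multiplier applied was 0.71.
So the original storage footprint was 12,315.61 ÷ 0.71 ≈ 17,345.93 KB.

17,345.93 KB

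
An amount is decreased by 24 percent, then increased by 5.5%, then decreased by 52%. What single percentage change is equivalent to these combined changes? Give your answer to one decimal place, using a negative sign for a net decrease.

-61.5%

The combined multiplier is 0.76 × 1.055 × 0.48 = 0.384864.
That corresponds to a decrease of 61.5%.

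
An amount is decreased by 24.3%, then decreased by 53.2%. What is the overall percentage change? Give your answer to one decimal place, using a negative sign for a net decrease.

-64.6%

The combined multiplier is 0.757 × 0.468 = 0.354276.
That corresponds to a decrease of 64.6%.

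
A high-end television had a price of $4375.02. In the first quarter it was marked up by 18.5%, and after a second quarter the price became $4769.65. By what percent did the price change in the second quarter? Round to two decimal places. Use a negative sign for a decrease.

After the first quarter: $4375.02 × 1.185 = $5184.3987.
Second-quarter multiplier: $4769.65 ÷ $5184.3987 ≈ 0.920001.
That is a change of -8.00%.

-8.00%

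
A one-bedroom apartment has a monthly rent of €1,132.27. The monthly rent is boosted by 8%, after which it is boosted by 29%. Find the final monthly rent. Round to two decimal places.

After the 8% increase: €1,132.27 × 1.08 = €1222.8516.
After the 29% increase: €1222.8516 × 1.29 = €1577.478564 ≈ €1,577.48.

€1,577.48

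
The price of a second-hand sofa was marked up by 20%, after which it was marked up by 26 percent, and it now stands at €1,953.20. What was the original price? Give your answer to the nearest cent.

The overall multiplier applied was 1.2 × 1.26 = 1.512.
So the original price was €1,953.20 ÷ 1.512 ≈ €1,291.80.

€1,291.80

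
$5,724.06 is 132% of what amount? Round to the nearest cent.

$4,336.41

$5,724.06 ÷ 1.32 ≈ $4,336.41.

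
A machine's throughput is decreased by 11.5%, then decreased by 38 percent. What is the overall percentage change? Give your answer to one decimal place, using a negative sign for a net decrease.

-45.1%

An 11.5% decrease multiplies by 0.885.
Then a 38% decrease: 0.885 × 0.62 = 0.5487.
Overall factor 0.5487, i.e. -45.1%.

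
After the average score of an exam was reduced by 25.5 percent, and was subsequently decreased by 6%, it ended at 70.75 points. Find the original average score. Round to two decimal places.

101.03 points

Undoing the 6% decrease: 70.75 ÷ 0.94 ≈ 75.265957.
Undoing the 25.5% decrease: 75.265957 ÷ 0.745 ≈ 101.03 points.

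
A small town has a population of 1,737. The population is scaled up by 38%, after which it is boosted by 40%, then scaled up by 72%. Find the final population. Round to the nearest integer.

5,772

Each change multiplies by a factor: 1.38 × 1.4 × 1.72 = 3.32304.
1,737 × 3.32304 = 5772.12048 ≈ 5,772.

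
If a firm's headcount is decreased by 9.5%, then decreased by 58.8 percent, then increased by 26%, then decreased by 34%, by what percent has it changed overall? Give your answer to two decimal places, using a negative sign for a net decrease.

The combined multiplier is 0.905 × 0.412 × 1.26 × 0.66 = 0.310070376.
That corresponds to a decrease of 68.99%.

-68.99%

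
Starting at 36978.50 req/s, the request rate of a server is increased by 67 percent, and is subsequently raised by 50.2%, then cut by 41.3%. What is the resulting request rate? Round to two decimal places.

54446.98 req/s

Each change multiplies by a factor: 1.67 × 1.502 × 0.587 = 1.47239558.
36978.50 × 1.47239558 = 54446.97995503 ≈ 54446.98.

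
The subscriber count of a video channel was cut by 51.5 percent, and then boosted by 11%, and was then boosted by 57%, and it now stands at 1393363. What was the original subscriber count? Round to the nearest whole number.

1648542

The overall multiplier applied was 0.485 × 1.11 × 1.57 = 0.8452095.
So the original subscriber count was 1393363 ÷ 0.8452095 ≈ 1648542.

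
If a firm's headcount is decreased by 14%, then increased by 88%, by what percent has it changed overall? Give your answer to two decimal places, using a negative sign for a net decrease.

61.68%

A 14% decrease multiplies by 0.86.
Then an 88% increase: 0.86 × 1.88 = 1.6168.
Overall factor 1.6168, i.e. 61.68%.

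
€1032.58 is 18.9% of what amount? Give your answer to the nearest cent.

€5463.39

€1032.58 ÷ 0.189 ≈ €5463.39.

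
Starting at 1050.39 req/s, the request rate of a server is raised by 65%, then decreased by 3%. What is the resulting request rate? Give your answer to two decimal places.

Each change multiplies by a factor: 1.65 × 0.97 = 1.6005.
1050.39 × 1.6005 = 1681.149195 ≈ 1681.15.

1681.15 req/s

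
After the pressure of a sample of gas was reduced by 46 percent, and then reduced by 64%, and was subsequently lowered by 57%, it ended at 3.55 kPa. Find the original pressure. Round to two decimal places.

The overall multiplier applied was 0.54 × 0.36 × 0.43 = 0.083592.
So the original pressure was 3.55 ÷ 0.083592 ≈ 42.47 kPa.

42.47 kPa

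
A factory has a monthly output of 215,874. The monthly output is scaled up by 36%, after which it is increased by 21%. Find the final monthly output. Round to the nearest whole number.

355,242

Each change multiplies by a factor: 1.36 × 1.21 = 1.6456.
215,874 × 1.6456 = 355242.2544 ≈ 355,242.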